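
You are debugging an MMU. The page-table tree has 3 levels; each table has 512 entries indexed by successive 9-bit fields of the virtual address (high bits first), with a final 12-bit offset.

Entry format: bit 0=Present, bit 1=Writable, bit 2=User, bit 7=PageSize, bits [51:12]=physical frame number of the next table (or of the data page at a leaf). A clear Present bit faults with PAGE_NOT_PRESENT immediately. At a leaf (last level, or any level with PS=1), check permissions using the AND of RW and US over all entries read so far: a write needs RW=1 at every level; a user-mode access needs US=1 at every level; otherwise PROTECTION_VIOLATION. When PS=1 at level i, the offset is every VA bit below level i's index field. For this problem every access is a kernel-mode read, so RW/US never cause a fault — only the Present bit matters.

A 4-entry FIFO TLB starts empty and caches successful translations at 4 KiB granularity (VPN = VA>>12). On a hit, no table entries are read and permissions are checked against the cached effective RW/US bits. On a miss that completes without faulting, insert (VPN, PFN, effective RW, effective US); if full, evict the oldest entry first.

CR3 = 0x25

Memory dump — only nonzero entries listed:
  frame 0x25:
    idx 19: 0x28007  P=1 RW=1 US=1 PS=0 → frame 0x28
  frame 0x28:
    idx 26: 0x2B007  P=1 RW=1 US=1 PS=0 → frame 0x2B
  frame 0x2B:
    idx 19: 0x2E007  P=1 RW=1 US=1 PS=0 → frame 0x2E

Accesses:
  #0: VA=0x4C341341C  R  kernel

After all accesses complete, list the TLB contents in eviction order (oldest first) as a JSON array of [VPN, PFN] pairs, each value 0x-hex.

Per-access translation:
#0 VA=0x4C341341C (r,kernel):
  L0 @0x25[19] → 0x28007  P=1,RW=1,US=1,PS=0
  L1 @0x28[26] → 0x2B007  P=1,RW=1,US=1,PS=0
  L2 @0x2B[19] → 0x2E007  P=1,RW=1,US=1,PS=0
  → PA=0x2E41C  (3 entries read)

TLB: [["0x4C3413", "0x2E"]]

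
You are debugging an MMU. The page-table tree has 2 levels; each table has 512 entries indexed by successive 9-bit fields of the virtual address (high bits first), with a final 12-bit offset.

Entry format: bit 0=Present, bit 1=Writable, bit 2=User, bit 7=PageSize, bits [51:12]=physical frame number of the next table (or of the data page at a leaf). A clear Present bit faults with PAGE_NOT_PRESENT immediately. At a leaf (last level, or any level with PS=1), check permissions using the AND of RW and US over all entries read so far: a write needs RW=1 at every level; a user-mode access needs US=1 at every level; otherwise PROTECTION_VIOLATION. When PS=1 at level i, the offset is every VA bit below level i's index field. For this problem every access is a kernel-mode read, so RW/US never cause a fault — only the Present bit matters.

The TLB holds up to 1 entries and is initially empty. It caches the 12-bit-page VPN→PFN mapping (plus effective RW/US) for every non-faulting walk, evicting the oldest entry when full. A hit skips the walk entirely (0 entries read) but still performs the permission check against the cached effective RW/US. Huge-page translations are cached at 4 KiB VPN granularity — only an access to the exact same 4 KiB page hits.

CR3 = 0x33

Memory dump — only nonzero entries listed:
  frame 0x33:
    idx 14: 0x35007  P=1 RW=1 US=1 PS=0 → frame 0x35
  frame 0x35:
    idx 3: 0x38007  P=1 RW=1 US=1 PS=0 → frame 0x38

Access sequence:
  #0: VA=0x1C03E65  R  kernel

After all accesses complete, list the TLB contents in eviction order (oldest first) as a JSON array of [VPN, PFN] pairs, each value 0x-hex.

Trace:
#0 VA=0x1C03E65 (r,kernel):
  [0] read 0x33 idx=14: raw=0x35007 flags P=1 W=1 U=1 S=0
  [1] read 0x35 idx=3: raw=0x38007 flags P=1 W=1 U=1 S=0
  ⇒ phys 0x38E65  [2 reads]

TLB: [["0x1C03", "0x38"]]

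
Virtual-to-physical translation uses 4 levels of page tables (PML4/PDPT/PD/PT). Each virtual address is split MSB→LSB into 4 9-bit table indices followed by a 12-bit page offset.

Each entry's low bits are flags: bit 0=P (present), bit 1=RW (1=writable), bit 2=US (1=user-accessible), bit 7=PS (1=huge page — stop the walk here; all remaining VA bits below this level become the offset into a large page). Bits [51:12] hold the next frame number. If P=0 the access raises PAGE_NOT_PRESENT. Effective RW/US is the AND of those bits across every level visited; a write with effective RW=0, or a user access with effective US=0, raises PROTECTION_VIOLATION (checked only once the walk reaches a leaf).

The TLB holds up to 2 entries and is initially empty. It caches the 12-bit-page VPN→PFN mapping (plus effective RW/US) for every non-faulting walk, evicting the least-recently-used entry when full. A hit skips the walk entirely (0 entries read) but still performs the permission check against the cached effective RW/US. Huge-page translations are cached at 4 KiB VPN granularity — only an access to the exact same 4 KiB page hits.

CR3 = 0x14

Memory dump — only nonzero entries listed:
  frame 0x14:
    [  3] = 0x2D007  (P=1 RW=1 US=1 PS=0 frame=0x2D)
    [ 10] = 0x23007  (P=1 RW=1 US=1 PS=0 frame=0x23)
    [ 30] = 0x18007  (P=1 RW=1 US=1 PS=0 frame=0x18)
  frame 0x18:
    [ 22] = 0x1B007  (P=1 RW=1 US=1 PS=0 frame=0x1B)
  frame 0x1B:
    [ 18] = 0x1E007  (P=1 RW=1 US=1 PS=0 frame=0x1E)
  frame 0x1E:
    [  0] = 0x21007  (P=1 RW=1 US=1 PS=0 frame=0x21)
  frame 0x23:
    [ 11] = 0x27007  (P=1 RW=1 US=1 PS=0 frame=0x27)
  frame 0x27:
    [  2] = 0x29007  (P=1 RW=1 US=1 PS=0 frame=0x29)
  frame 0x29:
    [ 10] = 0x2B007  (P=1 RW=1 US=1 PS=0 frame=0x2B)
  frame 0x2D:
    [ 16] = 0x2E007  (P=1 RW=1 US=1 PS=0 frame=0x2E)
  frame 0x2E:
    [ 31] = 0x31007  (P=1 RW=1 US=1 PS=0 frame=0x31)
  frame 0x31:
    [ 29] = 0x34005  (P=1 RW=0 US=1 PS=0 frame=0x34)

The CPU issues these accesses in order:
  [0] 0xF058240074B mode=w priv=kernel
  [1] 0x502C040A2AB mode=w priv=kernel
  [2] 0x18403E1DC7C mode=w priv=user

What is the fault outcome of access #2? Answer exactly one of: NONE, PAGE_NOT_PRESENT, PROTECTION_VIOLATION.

Trace:
#0 VA=0xF058240074B (w,kernel):
  lvl0: tbl 0x14, slot 30 ⇒ 0x18007 (P1/RW1/US1/PS0)
  lvl1: tbl 0x18, slot 22 ⇒ 0x1B007 (P1/RW1/US1/PS0)
  lvl2: tbl 0x1B, slot 18 ⇒ 0x1E007 (P1/RW1/US1/PS0)
  lvl3: tbl 0x1E, slot 0 ⇒ 0x21007 (P1/RW1/US1/PS0)
  ✓ 0x2174B  — 4 lookups
#1 VA=0x502C040A2AB (w,kernel):
  lvl0: tbl 0x14, slot 10 ⇒ 0x23007 (P1/RW1/US1/PS0)
  lvl1: tbl 0x23, slot 11 ⇒ 0x27007 (P1/RW1/US1/PS0)
  lvl2: tbl 0x27, slot 2 ⇒ 0x29007 (P1/RW1/US1/PS0)
  lvl3: tbl 0x29, slot 10 ⇒ 0x2B007 (P1/RW1/US1/PS0)
  ✓ 0x2B2AB  — 4 lookups
#2 VA=0x18403E1DC7C (w,user):
  lvl0: tbl 0x14, slot 3 ⇒ 0x2D007 (P1/RW1/US1/PS0)
  lvl1: tbl 0x2D, slot 16 ⇒ 0x2E007 (P1/RW1/US1/PS0)
  lvl2: tbl 0x2E, slot 31 ⇒ 0x31007 (P1/RW1/US1/PS0)
  lvl3: tbl 0x31, slot 29 ⇒ 0x34005 (P1/RW0/US1/PS0)
  → PROTECTION_VIOLATION  (4 entries read)

Access #2 fault: PROTECTION_VIOLATION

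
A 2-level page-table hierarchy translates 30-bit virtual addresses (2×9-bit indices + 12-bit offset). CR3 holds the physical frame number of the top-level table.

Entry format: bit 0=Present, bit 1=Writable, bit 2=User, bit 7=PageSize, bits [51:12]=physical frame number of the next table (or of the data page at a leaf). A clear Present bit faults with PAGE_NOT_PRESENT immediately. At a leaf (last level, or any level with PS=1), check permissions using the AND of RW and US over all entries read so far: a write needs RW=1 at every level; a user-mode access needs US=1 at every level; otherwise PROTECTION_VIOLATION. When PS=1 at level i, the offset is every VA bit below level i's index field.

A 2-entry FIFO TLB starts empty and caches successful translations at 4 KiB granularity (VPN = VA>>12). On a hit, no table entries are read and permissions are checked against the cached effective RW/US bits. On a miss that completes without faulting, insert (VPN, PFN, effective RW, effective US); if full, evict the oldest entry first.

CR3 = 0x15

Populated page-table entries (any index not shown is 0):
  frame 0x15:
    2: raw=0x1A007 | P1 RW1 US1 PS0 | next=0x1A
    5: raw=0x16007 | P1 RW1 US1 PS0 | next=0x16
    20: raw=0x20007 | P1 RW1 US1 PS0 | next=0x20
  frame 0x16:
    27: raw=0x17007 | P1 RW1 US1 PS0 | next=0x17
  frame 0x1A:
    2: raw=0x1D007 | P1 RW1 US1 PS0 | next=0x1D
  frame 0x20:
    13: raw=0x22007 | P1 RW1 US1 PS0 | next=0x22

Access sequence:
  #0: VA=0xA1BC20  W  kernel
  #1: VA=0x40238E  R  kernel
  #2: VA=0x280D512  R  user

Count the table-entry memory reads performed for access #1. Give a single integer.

Trace:
#0 VA=0xA1BC20 (w,kernel):
  [0] read 0x15 idx=5: raw=0x16007 flags P=1 W=1 U=1 S=0
  [1] read 0x16 idx=27: raw=0x17007 flags P=1 W=1 U=1 S=0
  ⇒ phys 0x17C20  [2 reads]
#1 VA=0x40238E (r,kernel):
  [0] read 0x15 idx=2: raw=0x1A007 flags P=1 W=1 U=1 S=0
  [1] read 0x1A idx=2: raw=0x1D007 flags P=1 W=1 U=1 S=0
  ⇒ phys 0x1D38E  [2 reads]
#2 VA=0x280D512 (r,user):
  [0] read 0x15 idx=20: raw=0x20007 flags P=1 W=1 U=1 S=0
  [1] read 0x20 idx=13: raw=0x22007 flags P=1 W=1 U=1 S=0
  ⇒ phys 0x22512  [2 reads]

Entries read for #1: 2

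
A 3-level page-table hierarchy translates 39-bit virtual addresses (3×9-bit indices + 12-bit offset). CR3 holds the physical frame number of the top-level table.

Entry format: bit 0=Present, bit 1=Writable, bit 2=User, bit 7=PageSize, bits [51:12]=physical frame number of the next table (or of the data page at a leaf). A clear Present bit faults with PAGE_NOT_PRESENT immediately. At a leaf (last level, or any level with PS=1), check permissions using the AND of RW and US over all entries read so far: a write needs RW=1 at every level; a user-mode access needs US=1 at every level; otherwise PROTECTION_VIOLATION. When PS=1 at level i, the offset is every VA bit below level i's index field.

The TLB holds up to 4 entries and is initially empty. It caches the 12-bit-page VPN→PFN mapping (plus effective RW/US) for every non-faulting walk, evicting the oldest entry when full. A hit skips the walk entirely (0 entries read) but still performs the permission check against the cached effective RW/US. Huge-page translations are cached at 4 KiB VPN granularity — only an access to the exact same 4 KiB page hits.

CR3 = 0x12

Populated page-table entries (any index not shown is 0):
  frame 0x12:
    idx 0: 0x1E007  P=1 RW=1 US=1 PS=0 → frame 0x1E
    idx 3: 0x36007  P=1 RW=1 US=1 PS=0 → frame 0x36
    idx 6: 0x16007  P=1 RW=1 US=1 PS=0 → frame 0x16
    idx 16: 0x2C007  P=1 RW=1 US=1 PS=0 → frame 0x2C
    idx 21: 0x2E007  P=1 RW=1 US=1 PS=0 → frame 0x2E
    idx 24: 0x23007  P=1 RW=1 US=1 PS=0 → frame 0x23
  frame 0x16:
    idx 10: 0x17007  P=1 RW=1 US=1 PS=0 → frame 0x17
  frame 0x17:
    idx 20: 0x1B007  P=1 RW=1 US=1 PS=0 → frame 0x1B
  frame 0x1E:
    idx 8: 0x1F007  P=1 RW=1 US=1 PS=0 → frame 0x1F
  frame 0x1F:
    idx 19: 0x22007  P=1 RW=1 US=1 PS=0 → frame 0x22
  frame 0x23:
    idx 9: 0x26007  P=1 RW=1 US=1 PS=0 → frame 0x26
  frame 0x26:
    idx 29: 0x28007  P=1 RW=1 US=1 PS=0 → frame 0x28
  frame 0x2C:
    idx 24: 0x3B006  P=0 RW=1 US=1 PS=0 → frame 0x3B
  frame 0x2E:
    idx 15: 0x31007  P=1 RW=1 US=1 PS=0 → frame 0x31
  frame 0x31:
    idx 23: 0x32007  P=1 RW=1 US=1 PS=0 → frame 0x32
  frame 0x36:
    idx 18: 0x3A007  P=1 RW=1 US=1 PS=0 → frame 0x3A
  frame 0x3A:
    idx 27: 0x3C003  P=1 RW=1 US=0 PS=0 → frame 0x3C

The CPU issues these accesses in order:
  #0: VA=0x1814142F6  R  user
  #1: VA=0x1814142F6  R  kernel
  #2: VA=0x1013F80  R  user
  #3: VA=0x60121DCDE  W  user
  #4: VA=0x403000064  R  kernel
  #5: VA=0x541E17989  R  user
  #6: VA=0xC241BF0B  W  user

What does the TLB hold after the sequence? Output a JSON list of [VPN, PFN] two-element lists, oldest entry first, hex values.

Trace:
#0 VA=0x1814142F6 (r,user):
  [0] read 0x12 idx=6: raw=0x16007 flags P=1 W=1 U=1 S=0
  [1] read 0x16 idx=10: raw=0x17007 flags P=1 W=1 U=1 S=0
  [2] read 0x17 idx=20: raw=0x1B007 flags P=1 W=1 U=1 S=0
  → PA=0x1B2F6  (3 entries read)
#1 VA=0x1814142F6 (r,kernel):
  TLB hit vpn=0x181414 → PA=0x1B2F6
#2 VA=0x1013F80 (r,user):
  [0] read 0x12 idx=0: raw=0x1E007 flags P=1 W=1 U=1 S=0
  [1] read 0x1E idx=8: raw=0x1F007 flags P=1 W=1 U=1 S=0
  [2] read 0x1F idx=19: raw=0x22007 flags P=1 W=1 U=1 S=0
  → PA=0x22F80  (3 entries read)
#3 VA=0x60121DCDE (w,user):
  [0] read 0x12 idx=24: raw=0x23007 flags P=1 W=1 U=1 S=0
  [1] read 0x23 idx=9: raw=0x26007 flags P=1 W=1 U=1 S=0
  [2] read 0x26 idx=29: raw=0x28007 flags P=1 W=1 U=1 S=0
  → PA=0x28CDE  (3 entries read)
#4 VA=0x403000064 (r,kernel):
  [0] read 0x12 idx=16: raw=0x2C007 flags P=1 W=1 U=1 S=0
  [1] read 0x2C idx=24: raw=0x3B006 flags P=0 W=1 U=1 S=0
  ⇒ fault: PAGE_NOT_PRESENT  — 2 lookups
#5 VA=0x541E17989 (r,user):
  [0] read 0x12 idx=21: raw=0x2E007 flags P=1 W=1 U=1 S=0
  [1] read 0x2E idx=15: raw=0x31007 flags P=1 W=1 U=1 S=0
  [2] read 0x31 idx=23: raw=0x32007 flags P=1 W=1 U=1 S=0
  → PA=0x32989  (3 entries read)
#6 VA=0xC241BF0B (w,user):
  [0] read 0x12 idx=3: raw=0x36007 flags P=1 W=1 U=1 S=0
  [1] read 0x36 idx=18: raw=0x3A007 flags P=1 W=1 U=1 S=0
  [2] read 0x3A idx=27: raw=0x3C003 flags P=1 W=1 U=0 S=0
  ⇒ fault: PROTECTION_VIOLATION  — 3 lookups

TLB: [["0x181414", "0x1B"], ["0x1013", "0x22"], ["0x60121D", "0x28"], ["0x541E17", "0x32"]]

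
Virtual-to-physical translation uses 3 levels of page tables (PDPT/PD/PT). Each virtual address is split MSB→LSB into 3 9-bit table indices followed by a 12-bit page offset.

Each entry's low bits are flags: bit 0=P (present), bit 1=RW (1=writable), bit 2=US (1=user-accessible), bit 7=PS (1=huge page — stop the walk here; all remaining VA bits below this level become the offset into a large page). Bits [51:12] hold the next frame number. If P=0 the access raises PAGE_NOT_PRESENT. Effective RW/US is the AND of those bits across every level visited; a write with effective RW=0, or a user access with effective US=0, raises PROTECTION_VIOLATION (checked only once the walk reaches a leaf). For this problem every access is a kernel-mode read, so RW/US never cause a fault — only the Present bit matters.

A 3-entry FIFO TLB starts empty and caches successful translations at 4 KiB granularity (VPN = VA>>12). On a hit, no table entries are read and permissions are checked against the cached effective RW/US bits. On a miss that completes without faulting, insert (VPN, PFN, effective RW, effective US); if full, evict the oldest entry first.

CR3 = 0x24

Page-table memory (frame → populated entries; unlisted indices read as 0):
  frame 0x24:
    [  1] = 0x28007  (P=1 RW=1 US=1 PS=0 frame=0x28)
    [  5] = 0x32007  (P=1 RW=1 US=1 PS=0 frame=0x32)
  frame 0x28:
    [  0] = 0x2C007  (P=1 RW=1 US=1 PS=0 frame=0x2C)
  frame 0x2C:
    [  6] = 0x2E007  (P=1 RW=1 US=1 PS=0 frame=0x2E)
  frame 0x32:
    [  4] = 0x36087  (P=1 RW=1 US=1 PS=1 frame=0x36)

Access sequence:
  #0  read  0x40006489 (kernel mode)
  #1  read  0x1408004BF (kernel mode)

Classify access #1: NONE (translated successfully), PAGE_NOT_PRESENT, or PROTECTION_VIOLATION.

Trace:
#0 VA=0x40006489 (r,kernel):
  [0] read 0x24 idx=1: raw=0x28007 flags P=1 W=1 U=1 S=0
  [1] read 0x28 idx=0: raw=0x2C007 flags P=1 W=1 U=1 S=0
  [2] read 0x2C idx=6: raw=0x2E007 flags P=1 W=1 U=1 S=0
  ✓ 0x2E489  — 3 lookups
#1 VA=0x1408004BF (r,kernel):
  [0] read 0x24 idx=5: raw=0x32007 flags P=1 W=1 U=1 S=0
  [1] read 0x32 idx=4: raw=0x36087 flags P=1 W=1 U=1 S=1
  ✓ 0x364BF (huge @L1)  — 2 lookups

Access #1 fault: NONE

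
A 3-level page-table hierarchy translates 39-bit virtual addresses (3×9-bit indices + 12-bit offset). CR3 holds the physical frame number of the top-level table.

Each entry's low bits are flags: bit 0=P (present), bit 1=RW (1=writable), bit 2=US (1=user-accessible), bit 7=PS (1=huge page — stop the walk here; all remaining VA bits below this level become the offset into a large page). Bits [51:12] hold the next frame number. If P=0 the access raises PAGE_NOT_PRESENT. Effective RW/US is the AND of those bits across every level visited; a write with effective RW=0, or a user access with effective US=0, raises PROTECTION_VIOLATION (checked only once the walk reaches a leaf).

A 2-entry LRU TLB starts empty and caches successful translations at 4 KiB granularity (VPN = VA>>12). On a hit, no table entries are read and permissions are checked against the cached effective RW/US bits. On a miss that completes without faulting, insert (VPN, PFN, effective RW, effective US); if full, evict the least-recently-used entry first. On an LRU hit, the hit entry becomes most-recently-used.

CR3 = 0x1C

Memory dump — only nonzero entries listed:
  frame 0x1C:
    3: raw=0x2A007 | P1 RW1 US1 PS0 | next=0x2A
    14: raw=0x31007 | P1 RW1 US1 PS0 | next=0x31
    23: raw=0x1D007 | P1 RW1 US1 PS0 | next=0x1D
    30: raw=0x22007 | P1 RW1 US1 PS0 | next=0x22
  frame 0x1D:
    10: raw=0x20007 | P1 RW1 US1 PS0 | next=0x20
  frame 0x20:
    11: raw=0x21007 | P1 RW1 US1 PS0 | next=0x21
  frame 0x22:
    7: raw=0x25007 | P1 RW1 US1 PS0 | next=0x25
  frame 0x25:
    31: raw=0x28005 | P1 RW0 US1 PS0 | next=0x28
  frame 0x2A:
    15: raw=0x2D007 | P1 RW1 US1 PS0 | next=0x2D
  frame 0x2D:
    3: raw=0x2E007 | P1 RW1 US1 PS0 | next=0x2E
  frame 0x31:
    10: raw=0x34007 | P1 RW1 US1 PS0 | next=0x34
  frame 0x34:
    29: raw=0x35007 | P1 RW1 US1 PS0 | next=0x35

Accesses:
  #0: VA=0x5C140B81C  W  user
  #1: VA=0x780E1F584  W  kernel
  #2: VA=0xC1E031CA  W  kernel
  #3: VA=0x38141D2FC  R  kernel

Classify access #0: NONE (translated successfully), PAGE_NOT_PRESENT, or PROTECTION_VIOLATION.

Trace:
#0 VA=0x5C140B81C (w,user):
  L0: frame=0x1C idx=23 entry=0x1D007 [P=1 RW=1 US=1 PS=0]
  L1: frame=0x1D idx=10 entry=0x20007 [P=1 RW=1 US=1 PS=0]
  L2: frame=0x20 idx=11 entry=0x21007 [P=1 RW=1 US=1 PS=0]
  ✓ 0x2181C  — 3 lookups
#1 VA=0x780E1F584 (w,kernel):
  L0: frame=0x1C idx=30 entry=0x22007 [P=1 RW=1 US=1 PS=0]
  L1: frame=0x22 idx=7 entry=0x25007 [P=1 RW=1 US=1 PS=0]
  L2: frame=0x25 idx=31 entry=0x28005 [P=1 RW=0 US=1 PS=0]
  → PROTECTION_VIOLATION  (3 entries read)
#2 VA=0xC1E031CA (w,kernel):
  L0: frame=0x1C idx=3 entry=0x2A007 [P=1 RW=1 US=1 PS=0]
  L1: frame=0x2A idx=15 entry=0x2D007 [P=1 RW=1 US=1 PS=0]
  L2: frame=0x2D idx=3 entry=0x2E007 [P=1 RW=1 US=1 PS=0]
  ✓ 0x2E1CA  — 3 lookups
#3 VA=0x38141D2FC (r,kernel):
  L0: frame=0x1C idx=14 entry=0x31007 [P=1 RW=1 US=1 PS=0]
  L1: frame=0x31 idx=10 entry=0x34007 [P=1 RW=1 US=1 PS=0]
  L2: frame=0x34 idx=29 entry=0x35007 [P=1 RW=1 US=1 PS=0]
  ✓ 0x352FC  — 3 lookups

Access #0 fault: NONE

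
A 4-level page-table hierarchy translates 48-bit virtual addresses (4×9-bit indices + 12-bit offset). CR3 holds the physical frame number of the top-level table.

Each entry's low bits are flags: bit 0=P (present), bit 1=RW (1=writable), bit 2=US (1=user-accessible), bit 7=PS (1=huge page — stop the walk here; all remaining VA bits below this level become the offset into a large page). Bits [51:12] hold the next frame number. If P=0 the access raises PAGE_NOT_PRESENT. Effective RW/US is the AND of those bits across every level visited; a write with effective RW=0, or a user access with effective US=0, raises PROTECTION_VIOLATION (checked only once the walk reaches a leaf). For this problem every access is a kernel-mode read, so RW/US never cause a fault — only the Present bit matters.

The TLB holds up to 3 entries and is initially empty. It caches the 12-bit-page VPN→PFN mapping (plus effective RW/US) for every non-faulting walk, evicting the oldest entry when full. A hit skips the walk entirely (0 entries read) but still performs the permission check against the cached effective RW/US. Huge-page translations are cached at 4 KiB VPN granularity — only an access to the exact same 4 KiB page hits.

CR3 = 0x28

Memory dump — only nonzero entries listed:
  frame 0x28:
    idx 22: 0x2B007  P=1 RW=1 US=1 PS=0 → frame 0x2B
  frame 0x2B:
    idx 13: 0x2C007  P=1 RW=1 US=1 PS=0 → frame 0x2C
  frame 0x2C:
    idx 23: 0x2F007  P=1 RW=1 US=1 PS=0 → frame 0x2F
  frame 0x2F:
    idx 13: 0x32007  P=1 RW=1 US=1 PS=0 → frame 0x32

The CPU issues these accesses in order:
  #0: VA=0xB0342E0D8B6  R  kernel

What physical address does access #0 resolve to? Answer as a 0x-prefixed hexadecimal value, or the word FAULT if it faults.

Trace:
#0 VA=0xB0342E0D8B6 (r,kernel):
  lvl0: tbl 0x28, slot 22 ⇒ 0x2B007 (P1/RW1/US1/PS0)
  lvl1: tbl 0x2B, slot 13 ⇒ 0x2C007 (P1/RW1/US1/PS0)
  lvl2: tbl 0x2C, slot 23 ⇒ 0x2F007 (P1/RW1/US1/PS0)
  lvl3: tbl 0x2F, slot 13 ⇒ 0x32007 (P1/RW1/US1/PS0)
  ⇒ phys 0x328B6  [4 reads]

Access #0 PA: 0x328B6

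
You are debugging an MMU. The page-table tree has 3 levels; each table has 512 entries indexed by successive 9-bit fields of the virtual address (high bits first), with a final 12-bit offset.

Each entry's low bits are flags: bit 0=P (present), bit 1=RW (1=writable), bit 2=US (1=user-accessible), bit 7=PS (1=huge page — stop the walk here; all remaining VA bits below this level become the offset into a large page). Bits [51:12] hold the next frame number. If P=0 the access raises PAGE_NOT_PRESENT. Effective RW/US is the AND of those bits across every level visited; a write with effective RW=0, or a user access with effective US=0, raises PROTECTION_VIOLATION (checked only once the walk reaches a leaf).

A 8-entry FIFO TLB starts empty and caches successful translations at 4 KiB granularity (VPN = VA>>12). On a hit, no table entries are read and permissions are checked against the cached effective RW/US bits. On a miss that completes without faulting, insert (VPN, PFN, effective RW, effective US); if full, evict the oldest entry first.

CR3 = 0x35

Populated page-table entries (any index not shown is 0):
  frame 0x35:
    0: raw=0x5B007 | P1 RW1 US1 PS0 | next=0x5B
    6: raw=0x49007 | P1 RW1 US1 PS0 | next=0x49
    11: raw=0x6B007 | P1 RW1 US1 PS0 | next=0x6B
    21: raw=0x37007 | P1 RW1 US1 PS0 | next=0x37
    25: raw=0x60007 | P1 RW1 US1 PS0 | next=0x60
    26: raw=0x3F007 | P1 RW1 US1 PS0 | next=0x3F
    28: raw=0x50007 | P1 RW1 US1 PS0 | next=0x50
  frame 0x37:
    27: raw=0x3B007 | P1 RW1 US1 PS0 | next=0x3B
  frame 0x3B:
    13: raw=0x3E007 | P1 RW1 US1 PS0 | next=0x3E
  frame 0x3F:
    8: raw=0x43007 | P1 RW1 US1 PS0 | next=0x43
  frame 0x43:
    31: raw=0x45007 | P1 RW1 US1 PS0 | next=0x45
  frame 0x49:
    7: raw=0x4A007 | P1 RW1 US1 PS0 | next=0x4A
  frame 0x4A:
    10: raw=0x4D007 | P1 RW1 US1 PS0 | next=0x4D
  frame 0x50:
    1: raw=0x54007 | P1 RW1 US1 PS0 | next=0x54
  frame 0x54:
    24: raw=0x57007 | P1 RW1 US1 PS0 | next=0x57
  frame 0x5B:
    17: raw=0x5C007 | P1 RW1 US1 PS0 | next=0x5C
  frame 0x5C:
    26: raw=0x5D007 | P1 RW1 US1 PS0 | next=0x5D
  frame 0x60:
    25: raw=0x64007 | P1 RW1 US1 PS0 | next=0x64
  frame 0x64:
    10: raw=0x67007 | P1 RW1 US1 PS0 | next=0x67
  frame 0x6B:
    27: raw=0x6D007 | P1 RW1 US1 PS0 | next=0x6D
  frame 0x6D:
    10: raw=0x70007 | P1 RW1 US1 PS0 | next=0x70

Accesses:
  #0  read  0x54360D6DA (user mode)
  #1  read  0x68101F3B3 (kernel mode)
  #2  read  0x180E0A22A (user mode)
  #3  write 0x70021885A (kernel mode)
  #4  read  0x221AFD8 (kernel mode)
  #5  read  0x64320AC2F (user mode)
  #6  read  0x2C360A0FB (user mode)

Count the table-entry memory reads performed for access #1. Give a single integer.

Trace:
#0 VA=0x54360D6DA (r,user):
  L0: frame=0x35 idx=21 entry=0x37007 [P=1 RW=1 US=1 PS=0]
  L1: frame=0x37 idx=27 entry=0x3B007 [P=1 RW=1 US=1 PS=0]
  L2: frame=0x3B idx=13 entry=0x3E007 [P=1 RW=1 US=1 PS=0]
  ⇒ phys 0x3E6DA  [3 reads]
#1 VA=0x68101F3B3 (r,kernel):
  L0: frame=0x35 idx=26 entry=0x3F007 [P=1 RW=1 US=1 PS=0]
  L1: frame=0x3F idx=8 entry=0x43007 [P=1 RW=1 US=1 PS=0]
  L2: frame=0x43 idx=31 entry=0x45007 [P=1 RW=1 US=1 PS=0]
  ⇒ phys 0x453B3  [3 reads]
#2 VA=0x180E0A22A (r,user):
  L0: frame=0x35 idx=6 entry=0x49007 [P=1 RW=1 US=1 PS=0]
  L1: frame=0x49 idx=7 entry=0x4A007 [P=1 RW=1 US=1 PS=0]
  L2: frame=0x4A idx=10 entry=0x4D007 [P=1 RW=1 US=1 PS=0]
  ⇒ phys 0x4D22A  [3 reads]
#3 VA=0x70021885A (w,kernel):
  L0: frame=0x35 idx=28 entry=0x50007 [P=1 RW=1 US=1 PS=0]
  L1: frame=0x50 idx=1 entry=0x54007 [P=1 RW=1 US=1 PS=0]
  L2: frame=0x54 idx=24 entry=0x57007 [P=1 RW=1 US=1 PS=0]
  ⇒ phys 0x5785A  [3 reads]
#4 VA=0x221AFD8 (r,kernel):
  L0: frame=0x35 idx=0 entry=0x5B007 [P=1 RW=1 US=1 PS=0]
  L1: frame=0x5B idx=17 entry=0x5C007 [P=1 RW=1 US=1 PS=0]
  L2: frame=0x5C idx=26 entry=0x5D007 [P=1 RW=1 US=1 PS=0]
  ⇒ phys 0x5DFD8  [3 reads]
#5 VA=0x64320AC2F (r,user):
  L0: frame=0x35 idx=25 entry=0x60007 [P=1 RW=1 US=1 PS=0]
  L1: frame=0x60 idx=25 entry=0x64007 [P=1 RW=1 US=1 PS=0]
  L2: frame=0x64 idx=10 entry=0x67007 [P=1 RW=1 US=1 PS=0]
  ⇒ phys 0x67C2F  [3 reads]
#6 VA=0x2C360A0FB (r,user):
  L0: frame=0x35 idx=11 entry=0x6B007 [P=1 RW=1 US=1 PS=0]
  L1: frame=0x6B idx=27 entry=0x6D007 [P=1 RW=1 US=1 PS=0]
  L2: frame=0x6D idx=10 entry=0x70007 [P=1 RW=1 US=1 PS=0]
  ⇒ phys 0x700FB  [3 reads]

Entries read for #1: 3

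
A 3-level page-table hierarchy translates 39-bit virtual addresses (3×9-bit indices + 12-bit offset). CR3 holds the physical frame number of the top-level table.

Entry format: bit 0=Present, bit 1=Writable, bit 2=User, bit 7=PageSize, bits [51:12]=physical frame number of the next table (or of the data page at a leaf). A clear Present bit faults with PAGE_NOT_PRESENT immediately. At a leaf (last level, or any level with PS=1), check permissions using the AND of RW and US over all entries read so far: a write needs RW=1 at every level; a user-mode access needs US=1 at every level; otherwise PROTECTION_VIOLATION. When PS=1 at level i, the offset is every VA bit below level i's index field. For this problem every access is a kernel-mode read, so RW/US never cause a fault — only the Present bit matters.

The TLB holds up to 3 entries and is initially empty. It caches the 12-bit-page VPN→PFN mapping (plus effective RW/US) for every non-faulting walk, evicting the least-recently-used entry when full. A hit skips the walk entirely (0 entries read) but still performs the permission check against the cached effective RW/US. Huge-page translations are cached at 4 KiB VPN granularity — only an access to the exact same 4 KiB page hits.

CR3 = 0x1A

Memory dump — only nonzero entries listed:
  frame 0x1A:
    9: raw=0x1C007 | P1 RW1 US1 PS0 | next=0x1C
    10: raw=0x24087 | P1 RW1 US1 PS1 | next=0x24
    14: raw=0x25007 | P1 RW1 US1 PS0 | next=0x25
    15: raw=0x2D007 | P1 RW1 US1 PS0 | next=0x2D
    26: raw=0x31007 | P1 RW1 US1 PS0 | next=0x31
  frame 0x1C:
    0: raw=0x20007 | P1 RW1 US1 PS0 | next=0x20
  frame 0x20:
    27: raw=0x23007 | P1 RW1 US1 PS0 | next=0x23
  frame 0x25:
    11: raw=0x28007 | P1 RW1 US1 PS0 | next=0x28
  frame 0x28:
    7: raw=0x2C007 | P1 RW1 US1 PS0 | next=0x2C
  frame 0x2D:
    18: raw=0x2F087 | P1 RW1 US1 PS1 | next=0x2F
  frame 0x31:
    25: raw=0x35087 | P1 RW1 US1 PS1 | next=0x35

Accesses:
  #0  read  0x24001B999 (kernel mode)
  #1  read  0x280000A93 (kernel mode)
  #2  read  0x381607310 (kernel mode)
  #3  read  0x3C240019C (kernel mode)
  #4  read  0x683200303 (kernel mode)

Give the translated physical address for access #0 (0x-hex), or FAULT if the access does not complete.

Trace:
#0 VA=0x24001B999 (r,kernel):
  L0 @0x1A[9] → 0x1C007  P=1,RW=1,US=1,PS=0
  L1 @0x1C[0] → 0x20007  P=1,RW=1,US=1,PS=0
  L2 @0x20[27] → 0x23007  P=1,RW=1,US=1,PS=0
  → PA=0x23999  (3 entries read)
#1 VA=0x280000A93 (r,kernel):
  L0 @0x1A[10] → 0x24087  P=1,RW=1,US=1,PS=1
  → PA=0x24A93 (huge @L0)  (1 entries read)
#2 VA=0x381607310 (r,kernel):
  L0 @0x1A[14] → 0x25007  P=1,RW=1,US=1,PS=0
  L1 @0x25[11] → 0x28007  P=1,RW=1,US=1,PS=0
  L2 @0x28[7] → 0x2C007  P=1,RW=1,US=1,PS=0
  → PA=0x2C310  (3 entries read)
#3 VA=0x3C240019C (r,kernel):
  L0 @0x1A[15] → 0x2D007  P=1,RW=1,US=1,PS=0
  L1 @0x2D[18] → 0x2F087  P=1,RW=1,US=1,PS=1
  → PA=0x2F19C (huge @L1)  (2 entries read)
#4 VA=0x683200303 (r,kernel):
  L0 @0x1A[26] → 0x31007  P=1,RW=1,US=1,PS=0
  L1 @0x31[25] → 0x35087  P=1,RW=1,US=1,PS=1
  → PA=0x35303 (huge @L1)  (2 entries read)

Access #0 PA: 0x23999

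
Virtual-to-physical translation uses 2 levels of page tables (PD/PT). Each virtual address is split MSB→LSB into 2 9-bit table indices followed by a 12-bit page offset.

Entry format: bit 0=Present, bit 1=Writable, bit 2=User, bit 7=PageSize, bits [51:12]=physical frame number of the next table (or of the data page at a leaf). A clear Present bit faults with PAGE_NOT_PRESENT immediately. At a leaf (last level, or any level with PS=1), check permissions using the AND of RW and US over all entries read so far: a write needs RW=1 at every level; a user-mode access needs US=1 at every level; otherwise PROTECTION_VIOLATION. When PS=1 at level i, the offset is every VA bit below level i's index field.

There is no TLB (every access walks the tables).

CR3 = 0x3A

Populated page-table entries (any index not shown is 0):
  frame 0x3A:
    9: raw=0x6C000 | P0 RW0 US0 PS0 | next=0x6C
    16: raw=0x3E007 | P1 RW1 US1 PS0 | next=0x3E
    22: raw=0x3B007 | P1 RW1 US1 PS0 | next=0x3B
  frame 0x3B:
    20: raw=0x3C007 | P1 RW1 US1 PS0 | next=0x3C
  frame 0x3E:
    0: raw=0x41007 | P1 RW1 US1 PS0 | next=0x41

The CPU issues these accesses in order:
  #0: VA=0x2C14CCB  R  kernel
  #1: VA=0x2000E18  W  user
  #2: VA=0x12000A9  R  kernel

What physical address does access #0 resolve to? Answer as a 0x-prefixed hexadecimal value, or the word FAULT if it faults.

Per-access translation:
#0 VA=0x2C14CCB (r,kernel):
  lvl0: tbl 0x3A, slot 22 ⇒ 0x3B007 (P1/RW1/US1/PS0)
  lvl1: tbl 0x3B, slot 20 ⇒ 0x3C007 (P1/RW1/US1/PS0)
  ⇒ phys 0x3CCCB  [2 reads]
#1 VA=0x2000E18 (w,user):
  lvl0: tbl 0x3A, slot 16 ⇒ 0x3E007 (P1/RW1/US1/PS0)
  lvl1: tbl 0x3E, slot 0 ⇒ 0x41007 (P1/RW1/US1/PS0)
  ⇒ phys 0x41E18  [2 reads]
#2 VA=0x12000A9 (r,kernel):
  lvl0: tbl 0x3A, slot 9 ⇒ 0x6C000 (P0/RW0/US0/PS0)
  → PAGE_NOT_PRESENT  (1 entries read)

Access #0 PA: 0x3CCCB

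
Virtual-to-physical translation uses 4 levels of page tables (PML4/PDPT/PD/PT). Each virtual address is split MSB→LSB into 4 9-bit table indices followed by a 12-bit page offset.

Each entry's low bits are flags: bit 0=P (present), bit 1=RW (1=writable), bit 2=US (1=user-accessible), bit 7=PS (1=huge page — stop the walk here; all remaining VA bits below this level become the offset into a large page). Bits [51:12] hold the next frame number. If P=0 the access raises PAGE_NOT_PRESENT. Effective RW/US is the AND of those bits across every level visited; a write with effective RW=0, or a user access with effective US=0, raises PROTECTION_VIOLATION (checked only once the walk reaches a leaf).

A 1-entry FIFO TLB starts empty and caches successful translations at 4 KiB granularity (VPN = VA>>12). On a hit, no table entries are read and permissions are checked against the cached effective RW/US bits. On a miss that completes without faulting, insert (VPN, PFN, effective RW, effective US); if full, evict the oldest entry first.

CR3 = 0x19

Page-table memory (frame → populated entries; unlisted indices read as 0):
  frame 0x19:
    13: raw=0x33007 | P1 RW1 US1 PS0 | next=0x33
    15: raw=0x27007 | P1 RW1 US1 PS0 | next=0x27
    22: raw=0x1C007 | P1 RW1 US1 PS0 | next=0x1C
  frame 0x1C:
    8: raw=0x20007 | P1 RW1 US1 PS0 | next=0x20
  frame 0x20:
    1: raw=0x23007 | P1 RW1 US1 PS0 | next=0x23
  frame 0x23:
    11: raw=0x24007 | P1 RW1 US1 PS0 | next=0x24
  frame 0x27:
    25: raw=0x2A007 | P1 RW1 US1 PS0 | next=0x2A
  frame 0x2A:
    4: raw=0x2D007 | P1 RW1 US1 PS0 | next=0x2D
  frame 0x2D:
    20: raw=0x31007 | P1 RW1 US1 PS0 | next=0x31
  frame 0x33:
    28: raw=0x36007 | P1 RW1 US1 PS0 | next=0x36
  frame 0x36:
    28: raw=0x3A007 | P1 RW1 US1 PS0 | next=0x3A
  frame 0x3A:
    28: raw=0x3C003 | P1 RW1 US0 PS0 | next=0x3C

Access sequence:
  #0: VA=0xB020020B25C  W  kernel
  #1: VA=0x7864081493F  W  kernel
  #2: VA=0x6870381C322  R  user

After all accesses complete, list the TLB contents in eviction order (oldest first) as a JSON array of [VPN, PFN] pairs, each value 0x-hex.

Trace:
#0 VA=0xB020020B25C (w,kernel):
  lvl0: tbl 0x19, slot 22 ⇒ 0x1C007 (P1/RW1/US1/PS0)
  lvl1: tbl 0x1C, slot 8 ⇒ 0x20007 (P1/RW1/US1/PS0)
  lvl2: tbl 0x20, slot 1 ⇒ 0x23007 (P1/RW1/US1/PS0)
  lvl3: tbl 0x23, slot 11 ⇒ 0x24007 (P1/RW1/US1/PS0)
  ✓ 0x2425C  — 4 lookups
#1 VA=0x7864081493F (w,kernel):
  lvl0: tbl 0x19, slot 15 ⇒ 0x27007 (P1/RW1/US1/PS0)
  lvl1: tbl 0x27, slot 25 ⇒ 0x2A007 (P1/RW1/US1/PS0)
  lvl2: tbl 0x2A, slot 4 ⇒ 0x2D007 (P1/RW1/US1/PS0)
  lvl3: tbl 0x2D, slot 20 ⇒ 0x31007 (P1/RW1/US1/PS0)
  ✓ 0x3193F  — 4 lookups
#2 VA=0x6870381C322 (r,user):
  lvl0: tbl 0x19, slot 13 ⇒ 0x33007 (P1/RW1/US1/PS0)
  lvl1: tbl 0x33, slot 28 ⇒ 0x36007 (P1/RW1/US1/PS0)
  lvl2: tbl 0x36, slot 28 ⇒ 0x3A007 (P1/RW1/US1/PS0)
  lvl3: tbl 0x3A, slot 28 ⇒ 0x3C003 (P1/RW1/US0/PS0)
  ⇒ fault: PROTECTION_VIOLATION  — 4 lookups

TLB: [["0x78640814", "0x31"]]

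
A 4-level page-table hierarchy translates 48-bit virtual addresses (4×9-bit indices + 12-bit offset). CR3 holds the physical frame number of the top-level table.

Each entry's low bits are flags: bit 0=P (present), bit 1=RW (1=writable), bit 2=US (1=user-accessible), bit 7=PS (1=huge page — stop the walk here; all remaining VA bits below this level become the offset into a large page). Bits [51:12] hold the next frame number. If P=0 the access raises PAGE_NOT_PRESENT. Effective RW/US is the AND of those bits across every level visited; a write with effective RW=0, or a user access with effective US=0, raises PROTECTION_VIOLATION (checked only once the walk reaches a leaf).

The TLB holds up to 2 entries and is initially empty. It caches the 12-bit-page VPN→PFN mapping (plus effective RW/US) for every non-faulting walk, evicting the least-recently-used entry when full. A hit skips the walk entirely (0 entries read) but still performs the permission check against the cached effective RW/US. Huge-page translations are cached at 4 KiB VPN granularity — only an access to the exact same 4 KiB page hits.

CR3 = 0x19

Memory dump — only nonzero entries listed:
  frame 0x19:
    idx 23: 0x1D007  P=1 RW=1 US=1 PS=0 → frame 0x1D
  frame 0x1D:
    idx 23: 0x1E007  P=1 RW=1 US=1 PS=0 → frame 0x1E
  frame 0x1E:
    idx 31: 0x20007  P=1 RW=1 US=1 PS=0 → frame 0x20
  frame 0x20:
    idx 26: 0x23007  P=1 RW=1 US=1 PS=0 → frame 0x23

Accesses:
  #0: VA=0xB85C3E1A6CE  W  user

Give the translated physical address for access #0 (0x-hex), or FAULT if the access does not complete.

Trace:
#0 VA=0xB85C3E1A6CE (w,user):
  [0] read 0x19 idx=23: raw=0x1D007 flags P=1 W=1 U=1 S=0
  [1] read 0x1D idx=23: raw=0x1E007 flags P=1 W=1 U=1 S=0
  [2] read 0x1E idx=31: raw=0x20007 flags P=1 W=1 U=1 S=0
  [3] read 0x20 idx=26: raw=0x23007 flags P=1 W=1 U=1 S=0
  ✓ 0x236CE  — 4 lookups

Access #0 PA: 0x236CE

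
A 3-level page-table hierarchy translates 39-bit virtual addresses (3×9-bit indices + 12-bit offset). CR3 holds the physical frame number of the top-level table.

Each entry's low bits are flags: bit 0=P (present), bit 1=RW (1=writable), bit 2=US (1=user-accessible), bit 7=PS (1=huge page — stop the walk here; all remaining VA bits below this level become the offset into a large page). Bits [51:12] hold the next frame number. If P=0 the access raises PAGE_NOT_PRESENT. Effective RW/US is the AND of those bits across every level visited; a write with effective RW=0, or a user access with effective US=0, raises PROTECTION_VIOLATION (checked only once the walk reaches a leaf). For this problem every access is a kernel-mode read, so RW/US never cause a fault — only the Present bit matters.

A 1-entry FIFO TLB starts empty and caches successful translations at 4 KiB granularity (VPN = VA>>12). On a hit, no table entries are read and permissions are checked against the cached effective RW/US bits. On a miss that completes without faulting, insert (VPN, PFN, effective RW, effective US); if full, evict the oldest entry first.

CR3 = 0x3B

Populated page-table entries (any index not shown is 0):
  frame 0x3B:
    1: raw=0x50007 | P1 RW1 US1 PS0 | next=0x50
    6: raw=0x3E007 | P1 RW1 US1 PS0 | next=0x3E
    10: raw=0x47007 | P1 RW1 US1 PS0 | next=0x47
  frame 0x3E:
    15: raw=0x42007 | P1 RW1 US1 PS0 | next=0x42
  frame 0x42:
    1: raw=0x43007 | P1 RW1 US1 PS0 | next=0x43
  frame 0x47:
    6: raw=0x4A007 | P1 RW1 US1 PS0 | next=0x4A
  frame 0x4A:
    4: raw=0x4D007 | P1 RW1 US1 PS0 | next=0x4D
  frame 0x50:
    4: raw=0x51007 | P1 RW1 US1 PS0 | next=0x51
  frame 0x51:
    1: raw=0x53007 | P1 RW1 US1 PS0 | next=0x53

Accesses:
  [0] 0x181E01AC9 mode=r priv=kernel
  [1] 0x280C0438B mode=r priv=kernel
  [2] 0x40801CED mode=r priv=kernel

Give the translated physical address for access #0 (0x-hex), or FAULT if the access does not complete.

Trace:
#0 VA=0x181E01AC9 (r,kernel):
  L0 @0x3B[6] → 0x3E007  P=1,RW=1,US=1,PS=0
  L1 @0x3E[15] → 0x42007  P=1,RW=1,US=1,PS=0
  L2 @0x42[1] → 0x43007  P=1,RW=1,US=1,PS=0
  ✓ 0x43AC9  — 3 lookups
#1 VA=0x280C0438B (r,kernel):
  L0 @0x3B[10] → 0x47007  P=1,RW=1,US=1,PS=0
  L1 @0x47[6] → 0x4A007  P=1,RW=1,US=1,PS=0
  L2 @0x4A[4] → 0x4D007  P=1,RW=1,US=1,PS=0
  ✓ 0x4D38B  — 3 lookups
#2 VA=0x40801CED (r,kernel):
  L0 @0x3B[1] → 0x50007  P=1,RW=1,US=1,PS=0
  L1 @0x50[4] → 0x51007  P=1,RW=1,US=1,PS=0
  L2 @0x51[1] → 0x53007  P=1,RW=1,US=1,PS=0
  ✓ 0x53CED  — 3 lookups

Access #0 PA: 0x43AC9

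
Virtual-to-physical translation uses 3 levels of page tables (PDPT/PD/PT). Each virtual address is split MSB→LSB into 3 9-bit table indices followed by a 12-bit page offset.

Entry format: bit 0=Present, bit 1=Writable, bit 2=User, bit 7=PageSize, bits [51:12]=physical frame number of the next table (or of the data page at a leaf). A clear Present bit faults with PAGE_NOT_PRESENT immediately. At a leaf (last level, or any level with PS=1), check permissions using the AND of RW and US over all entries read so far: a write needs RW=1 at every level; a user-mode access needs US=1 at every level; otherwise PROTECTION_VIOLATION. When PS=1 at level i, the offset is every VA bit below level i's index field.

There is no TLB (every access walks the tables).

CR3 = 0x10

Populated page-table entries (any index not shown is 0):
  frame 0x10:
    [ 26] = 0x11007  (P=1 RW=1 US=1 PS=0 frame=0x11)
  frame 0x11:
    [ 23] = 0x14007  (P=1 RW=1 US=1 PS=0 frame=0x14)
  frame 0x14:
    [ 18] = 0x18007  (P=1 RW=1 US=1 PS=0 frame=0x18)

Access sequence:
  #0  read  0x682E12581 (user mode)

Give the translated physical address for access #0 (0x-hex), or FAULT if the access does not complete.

Per-access translation:
#0 VA=0x682E12581 (r,user):
  L0 @0x10[26] → 0x11007  P=1,RW=1,US=1,PS=0
  L1 @0x11[23] → 0x14007  P=1,RW=1,US=1,PS=0
  L2 @0x14[18] → 0x18007  P=1,RW=1,US=1,PS=0
  → PA=0x18581  (3 entries read)

Access #0 PA: 0x18581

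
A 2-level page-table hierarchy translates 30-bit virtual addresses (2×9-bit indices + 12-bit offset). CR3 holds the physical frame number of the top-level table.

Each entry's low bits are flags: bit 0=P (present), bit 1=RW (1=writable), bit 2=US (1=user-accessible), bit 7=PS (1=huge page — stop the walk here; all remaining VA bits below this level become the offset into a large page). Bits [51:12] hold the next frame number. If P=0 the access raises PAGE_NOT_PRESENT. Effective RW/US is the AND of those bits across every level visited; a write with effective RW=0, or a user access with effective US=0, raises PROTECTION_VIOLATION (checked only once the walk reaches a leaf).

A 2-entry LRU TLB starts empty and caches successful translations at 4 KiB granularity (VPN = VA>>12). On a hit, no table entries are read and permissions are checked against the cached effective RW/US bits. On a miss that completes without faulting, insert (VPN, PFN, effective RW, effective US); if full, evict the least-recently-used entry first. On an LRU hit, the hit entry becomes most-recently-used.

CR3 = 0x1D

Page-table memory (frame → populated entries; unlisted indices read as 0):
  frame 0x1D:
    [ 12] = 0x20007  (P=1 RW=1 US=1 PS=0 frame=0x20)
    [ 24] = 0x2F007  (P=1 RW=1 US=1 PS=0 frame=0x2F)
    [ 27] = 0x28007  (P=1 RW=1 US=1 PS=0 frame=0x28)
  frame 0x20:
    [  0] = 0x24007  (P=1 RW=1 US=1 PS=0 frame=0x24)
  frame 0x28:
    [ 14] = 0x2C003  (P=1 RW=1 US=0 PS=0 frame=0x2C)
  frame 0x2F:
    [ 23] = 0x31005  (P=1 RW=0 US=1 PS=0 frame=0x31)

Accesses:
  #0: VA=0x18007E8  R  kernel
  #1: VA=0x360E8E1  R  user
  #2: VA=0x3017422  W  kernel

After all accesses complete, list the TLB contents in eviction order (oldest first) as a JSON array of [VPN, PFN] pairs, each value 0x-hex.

Per-access translation:
#0 VA=0x18007E8 (r,kernel):
  [0] read 0x1D idx=12: raw=0x20007 flags P=1 W=1 U=1 S=0
  [1] read 0x20 idx=0: raw=0x24007 flags P=1 W=1 U=1 S=0
  → PA=0x247E8  (2 entries read)
#1 VA=0x360E8E1 (r,user):
  [0] read 0x1D idx=27: raw=0x28007 flags P=1 W=1 U=1 S=0
  [1] read 0x28 idx=14: raw=0x2C003 flags P=1 W=1 U=0 S=0
  ✗ PROTECTION_VIOLATION  [2 reads]
#2 VA=0x3017422 (w,kernel):
  [0] read 0x1D idx=24: raw=0x2F007 flags P=1 W=1 U=1 S=0
  [1] read 0x2F idx=23: raw=0x31005 flags P=1 W=0 U=1 S=0
  ✗ PROTECTION_VIOLATION  [2 reads]

TLB: [["0x1800", "0x24"]]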